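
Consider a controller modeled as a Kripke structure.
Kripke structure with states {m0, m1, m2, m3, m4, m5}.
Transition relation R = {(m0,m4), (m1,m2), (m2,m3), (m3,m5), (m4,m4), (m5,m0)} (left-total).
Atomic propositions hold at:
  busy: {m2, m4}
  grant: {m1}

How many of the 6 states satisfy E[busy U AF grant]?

AF grant: least fixpoint, start Z0 = {m1}, add states with every successor in Z. Already a fixed point.
Sat(AF grant) = {m1}
E[busy U AF grant]: least fixpoint, start Z0 = Sat(AF grant) = {m1}, add states in Sat(busy) with some successor in Z. Already a fixed point.
Sat(E[busy U AF grant]) = {m1}
|Sat(E[busy U AF grant])| = |{m1}| = 1.

1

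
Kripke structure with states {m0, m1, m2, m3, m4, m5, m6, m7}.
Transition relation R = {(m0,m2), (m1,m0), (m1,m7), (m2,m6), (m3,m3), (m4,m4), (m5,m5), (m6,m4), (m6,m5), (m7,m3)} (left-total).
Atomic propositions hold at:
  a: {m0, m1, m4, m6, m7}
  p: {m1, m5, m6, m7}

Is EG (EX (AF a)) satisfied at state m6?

AF a: least fixpoint, start Z0 = {m0, m1, m4, m6, m7}, add states with every successor in Z. Z1 = {m0, m1, m2, m4, m6, m7}; fixed.
Sat(AF a) = {m0, m1, m2, m4, m6, m7}
Sat(EX (AF a)) = {s : some successor in {m0, m1, m2, m4, m6, m7}} = {m0, m1, m2, m4, m6}
EG (EX (AF a)): greatest fixpoint, start Z0 = {m0, m1, m2, m4, m6}, keep only states in Sat with some successor in Z. Already a fixed point.
Sat(EG (EX (AF a))) = {m0, m1, m2, m4, m6}
m6 ∈ Sat(EG (EX (AF a))) = {m0, m1, m2, m4, m6}, so the formula holds at m6.

Yes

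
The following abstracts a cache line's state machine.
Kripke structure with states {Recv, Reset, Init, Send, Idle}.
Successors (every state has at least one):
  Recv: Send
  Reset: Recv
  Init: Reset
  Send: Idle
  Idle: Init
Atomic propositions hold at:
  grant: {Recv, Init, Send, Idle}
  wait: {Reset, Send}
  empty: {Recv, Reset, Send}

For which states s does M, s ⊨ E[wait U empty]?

E[wait U empty]: least fixpoint, start Z0 = Sat(empty) = {Recv, Reset, Send}, add states in Sat(wait) with some successor in Z. Already a fixed point.
Sat(E[wait U empty]) = {Recv, Reset, Send}

{Recv, Reset, Send}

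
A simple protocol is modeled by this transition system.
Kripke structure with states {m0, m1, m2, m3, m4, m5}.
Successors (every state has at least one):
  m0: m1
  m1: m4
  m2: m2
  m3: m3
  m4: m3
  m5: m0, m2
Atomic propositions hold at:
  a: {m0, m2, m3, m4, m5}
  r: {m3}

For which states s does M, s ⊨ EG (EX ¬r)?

Sat(¬r) = {m0, m1, m2, m4, m5}
Sat(EX ¬r) = {s : some successor in {m0, m1, m2, m4, m5}} = {m0, m1, m2, m5}
EG (EX ¬r): greatest fixpoint, start Z0 = {m0, m1, m2, m5}, keep only states in Sat with some successor in Z. Z1 = {m0, m2, m5}; Z2 = {m2, m5}; fixed.
Sat(EG (EX ¬r)) = {m2, m5}

{m2, m5}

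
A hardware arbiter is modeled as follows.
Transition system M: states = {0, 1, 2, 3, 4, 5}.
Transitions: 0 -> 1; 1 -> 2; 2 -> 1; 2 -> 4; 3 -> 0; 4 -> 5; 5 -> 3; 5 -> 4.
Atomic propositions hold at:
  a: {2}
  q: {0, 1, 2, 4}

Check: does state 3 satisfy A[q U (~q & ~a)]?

Yes

Sat(~q) = {3, 5}
Sat(~a) = {0, 1, 3, 4, 5}
Sat(~q & ~a) = {3, 5}
A[q U (~q & ~a)]: least fixpoint, start Z0 = Sat((~q & ~a)) = {3, 5}, add states in Sat(q) with every successor in Z. Z1 = {3, 4, 5}; fixed.
Sat(A[q U (~q & ~a)]) = {3, 4, 5}
3 ∈ Sat(A[q U (~q & ~a)]) = {3, 4, 5}, so the formula holds at 3.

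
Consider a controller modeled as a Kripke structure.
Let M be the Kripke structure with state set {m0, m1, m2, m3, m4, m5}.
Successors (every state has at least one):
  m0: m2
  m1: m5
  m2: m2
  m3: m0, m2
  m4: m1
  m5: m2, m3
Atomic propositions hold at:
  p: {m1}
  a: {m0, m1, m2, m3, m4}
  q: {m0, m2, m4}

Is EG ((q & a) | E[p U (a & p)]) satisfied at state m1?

No

Sat(q & a) = {m0, m2, m4}
Sat(a & p) = {m1}
E[p U (a & p)]: least fixpoint, start Z0 = Sat((a & p)) = {m1}, add states in Sat(p) with some successor in Z. Already a fixed point.
Sat(E[p U (a & p)]) = {m1}
Sat((q & a) | E[p U (a & p)]) = {m0, m1, m2, m4}
EG ((q & a) | E[p U (a & p)]): greatest fixpoint, start Z0 = {m0, m1, m2, m4}, keep only states in Sat with some successor in Z. Z1 = {m0, m2, m4}; Z2 = {m0, m2}; fixed.
Sat(EG ((q & a) | E[p U (a & p)])) = {m0, m2}
m1 ∉ Sat(EG ((q & a) | E[p U (a & p)])) = {m0, m2}, so the formula does not hold at m1.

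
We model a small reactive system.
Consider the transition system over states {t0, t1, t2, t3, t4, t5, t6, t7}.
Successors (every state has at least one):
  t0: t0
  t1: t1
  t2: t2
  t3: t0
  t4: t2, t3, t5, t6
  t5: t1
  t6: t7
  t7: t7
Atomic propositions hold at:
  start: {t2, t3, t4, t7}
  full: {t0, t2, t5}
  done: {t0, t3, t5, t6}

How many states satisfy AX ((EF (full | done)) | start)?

6

Sat(full | done) = {t0, t2, t3, t5, t6}
EF (full | done): least fixpoint, start Z0 = {t0, t2, t3, t5, t6}, add states with some successor in Z. Z1 = {t0, t2, t3, t4, t5, t6}; fixed.
Sat(EF (full | done)) = {t0, t2, t3, t4, t5, t6}
Sat((EF (full | done)) | start) = {t0, t2, t3, t4, t5, t6, t7}
Sat(AX ((EF (full | done)) | start)) = {s : every successor in {t0, t2, t3, t4, t5, t6, t7}} = {t0, t2, t3, t4, t6, t7}
|Sat(AX ((EF (full | done)) | start))| = |{t0, t2, t3, t4, t6, t7}| = 6.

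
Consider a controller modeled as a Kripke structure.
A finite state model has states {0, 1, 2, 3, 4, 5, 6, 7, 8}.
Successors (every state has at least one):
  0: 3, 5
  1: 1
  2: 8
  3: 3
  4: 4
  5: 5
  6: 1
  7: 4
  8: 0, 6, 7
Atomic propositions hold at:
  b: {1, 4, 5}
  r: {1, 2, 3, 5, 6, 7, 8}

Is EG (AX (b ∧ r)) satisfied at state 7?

Sat(b ∧ r) = {1, 5}
Sat(AX (b ∧ r)) = {s : every successor in {1, 5}} = {1, 5, 6}
EG (AX (b ∧ r)): greatest fixpoint, start Z0 = {1, 5, 6}, keep only states in Sat with some successor in Z. Already a fixed point.
Sat(EG (AX (b ∧ r))) = {1, 5, 6}
7 ∉ Sat(EG (AX (b ∧ r))) = {1, 5, 6}, so the formula does not hold at 7.

No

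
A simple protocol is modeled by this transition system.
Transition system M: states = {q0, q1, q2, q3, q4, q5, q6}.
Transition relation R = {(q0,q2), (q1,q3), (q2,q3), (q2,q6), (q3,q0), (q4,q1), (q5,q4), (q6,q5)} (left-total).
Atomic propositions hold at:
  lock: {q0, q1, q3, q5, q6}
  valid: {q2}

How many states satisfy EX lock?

Sat(EX lock) = {s : some successor in {q0, q1, q3, q5, q6}} = {q1, q2, q3, q4, q6}
|Sat(EX lock)| = |{q1, q2, q3, q4, q6}| = 5.

5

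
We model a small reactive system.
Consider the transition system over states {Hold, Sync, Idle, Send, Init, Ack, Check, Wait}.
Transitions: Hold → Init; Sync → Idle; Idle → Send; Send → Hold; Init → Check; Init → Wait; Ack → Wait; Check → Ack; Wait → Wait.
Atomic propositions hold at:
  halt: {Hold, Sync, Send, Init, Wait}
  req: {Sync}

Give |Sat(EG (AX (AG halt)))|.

AG halt: greatest fixpoint, start Z0 = {Hold, Sync, Send, Init, Wait}, keep only states in Sat with every successor in Z. Z1 = {Hold, Send, Wait}; Z2 = {Send, Wait}; Z3 = {Wait}; fixed.
Sat(AG halt) = {Wait}
Sat(AX (AG halt)) = {s : every successor in {Wait}} = {Ack, Wait}
EG (AX (AG halt)): greatest fixpoint, start Z0 = {Ack, Wait}, keep only states in Sat with some successor in Z. Already a fixed point.
Sat(EG (AX (AG halt))) = {Ack, Wait}
|Sat(EG (AX (AG halt)))| = |{Ack, Wait}| = 2.

2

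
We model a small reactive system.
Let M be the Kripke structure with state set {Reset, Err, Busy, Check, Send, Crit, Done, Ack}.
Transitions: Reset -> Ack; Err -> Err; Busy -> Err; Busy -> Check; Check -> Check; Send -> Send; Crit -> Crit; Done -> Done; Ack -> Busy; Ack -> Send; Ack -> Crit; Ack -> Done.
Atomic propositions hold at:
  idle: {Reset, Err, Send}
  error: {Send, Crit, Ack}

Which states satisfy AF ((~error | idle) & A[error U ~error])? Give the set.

Sat(~error) = {Reset, Err, Busy, Check, Done}
Sat(~error | idle) = {Reset, Err, Busy, Check, Send, Done}
A[error U ~error]: least fixpoint, start Z0 = Sat(~error) = {Reset, Err, Busy, Check, Done}, add states in Sat(error) with every successor in Z. Already a fixed point.
Sat(A[error U ~error]) = {Reset, Err, Busy, Check, Done}
Sat((~error | idle) & A[error U ~error]) = {Reset, Err, Busy, Check, Done}
AF ((~error | idle) & A[error U ~error]): least fixpoint, start Z0 = {Reset, Err, Busy, Check, Done}, add states with every successor in Z. Already a fixed point.
Sat(AF ((~error | idle) & A[error U ~error])) = {Reset, Err, Busy, Check, Done}

{Reset, Err, Busy, Check, Done}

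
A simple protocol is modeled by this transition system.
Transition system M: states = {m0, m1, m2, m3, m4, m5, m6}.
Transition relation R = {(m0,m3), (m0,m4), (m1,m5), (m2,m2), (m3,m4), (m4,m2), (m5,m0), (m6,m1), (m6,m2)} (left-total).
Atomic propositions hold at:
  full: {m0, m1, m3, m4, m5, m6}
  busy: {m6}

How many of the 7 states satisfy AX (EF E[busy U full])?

4

E[busy U full]: least fixpoint, start Z0 = Sat(full) = {m0, m1, m3, m4, m5, m6}, add states in Sat(busy) with some successor in Z. Already a fixed point.
Sat(E[busy U full]) = {m0, m1, m3, m4, m5, m6}
EF E[busy U full]: least fixpoint, start Z0 = {m0, m1, m3, m4, m5, m6}, add states with some successor in Z. Already a fixed point.
Sat(EF E[busy U full]) = {m0, m1, m3, m4, m5, m6}
Sat(AX (EF E[busy U full])) = {s : every successor in {m0, m1, m3, m4, m5, m6}} = {m0, m1, m3, m5}
|Sat(AX (EF E[busy U full]))| = |{m0, m1, m3, m5}| = 4.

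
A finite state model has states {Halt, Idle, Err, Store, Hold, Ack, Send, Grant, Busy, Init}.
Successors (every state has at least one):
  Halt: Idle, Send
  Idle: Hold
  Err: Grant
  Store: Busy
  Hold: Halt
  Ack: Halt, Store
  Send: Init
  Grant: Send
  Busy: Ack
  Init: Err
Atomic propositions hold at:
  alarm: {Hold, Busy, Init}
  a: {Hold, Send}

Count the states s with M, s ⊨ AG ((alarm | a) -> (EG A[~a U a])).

Sat(alarm | a) = {Hold, Send, Busy, Init}
Sat(~a) = {Halt, Idle, Err, Store, Ack, Grant, Busy, Init}
A[~a U a]: least fixpoint, start Z0 = Sat(a) = {Hold, Send}, add states in Sat(~a) with every successor in Z. Z1 = {Idle, Hold, Send, Grant}; Z2 = {Halt, Idle, Err, Hold, Send, Grant}; Z3 = {Halt, Idle, Err, Hold, Send, Grant, Init}; fixed.
Sat(A[~a U a]) = {Halt, Idle, Err, Hold, Send, Grant, Init}
EG A[~a U a]: greatest fixpoint, start Z0 = {Halt, Idle, Err, Hold, Send, Grant, Init}, keep only states in Sat with some successor in Z. Already a fixed point.
Sat(EG A[~a U a]) = {Halt, Idle, Err, Hold, Send, Grant, Init}
Sat((alarm | a) -> (EG A[~a U a])) = {Halt, Idle, Err, Store, Hold, Ack, Send, Grant, Init}
AG ((alarm | a) -> (EG A[~a U a])): greatest fixpoint, start Z0 = {Halt, Idle, Err, Store, Hold, Ack, Send, Grant, Init}, keep only states in Sat with every successor in Z. Z1 = {Halt, Idle, Err, Hold, Ack, Send, Grant, Init}; Z2 = {Halt, Idle, Err, Hold, Send, Grant, Init}; fixed.
Sat(AG ((alarm | a) -> (EG A[~a U a]))) = {Halt, Idle, Err, Hold, Send, Grant, Init}
|Sat(AG ((alarm | a) -> (EG A[~a U a])))| = |{Halt, Idle, Err, Hold, Send, Grant, Init}| = 7.

7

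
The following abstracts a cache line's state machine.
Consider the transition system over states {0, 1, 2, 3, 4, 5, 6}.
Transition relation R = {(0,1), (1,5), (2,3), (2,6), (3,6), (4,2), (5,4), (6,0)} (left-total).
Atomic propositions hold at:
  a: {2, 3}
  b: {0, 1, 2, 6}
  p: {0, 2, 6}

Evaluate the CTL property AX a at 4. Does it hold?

Sat(AX a) = {s : every successor in {2, 3}} = {4}
4 ∈ Sat(AX a) = {4}, so the formula holds at 4.

Yes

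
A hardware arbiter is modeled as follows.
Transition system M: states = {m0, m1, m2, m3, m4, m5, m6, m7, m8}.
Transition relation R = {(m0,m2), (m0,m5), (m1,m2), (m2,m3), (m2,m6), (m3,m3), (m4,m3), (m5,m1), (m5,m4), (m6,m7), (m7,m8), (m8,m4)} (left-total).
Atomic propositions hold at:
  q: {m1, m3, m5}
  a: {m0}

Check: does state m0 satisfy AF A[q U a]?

A[q U a]: least fixpoint, start Z0 = Sat(a) = {m0}, add states in Sat(q) with every successor in Z. Already a fixed point.
Sat(A[q U a]) = {m0}
AF A[q U a]: least fixpoint, start Z0 = {m0}, add states with every successor in Z. Already a fixed point.
Sat(AF A[q U a]) = {m0}
m0 ∈ Sat(AF A[q U a]) = {m0}, so the formula holds at m0.

Yes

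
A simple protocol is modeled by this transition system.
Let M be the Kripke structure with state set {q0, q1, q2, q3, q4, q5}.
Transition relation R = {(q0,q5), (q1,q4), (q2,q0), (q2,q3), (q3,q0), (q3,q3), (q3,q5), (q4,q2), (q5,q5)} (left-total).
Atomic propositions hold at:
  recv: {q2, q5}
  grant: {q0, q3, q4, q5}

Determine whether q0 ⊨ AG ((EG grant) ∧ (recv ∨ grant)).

Yes

EG grant: greatest fixpoint, start Z0 = {q0, q3, q4, q5}, keep only states in Sat with some successor in Z. Z1 = {q0, q3, q5}; fixed.
Sat(EG grant) = {q0, q3, q5}
Sat(recv ∨ grant) = {q0, q2, q3, q4, q5}
Sat((EG grant) ∧ (recv ∨ grant)) = {q0, q3, q5}
AG ((EG grant) ∧ (recv ∨ grant)): greatest fixpoint, start Z0 = {q0, q3, q5}, keep only states in Sat with every successor in Z. Already a fixed point.
Sat(AG ((EG grant) ∧ (recv ∨ grant))) = {q0, q3, q5}
q0 ∈ Sat(AG ((EG grant) ∧ (recv ∨ grant))) = {q0, q3, q5}, so the formula holds at q0.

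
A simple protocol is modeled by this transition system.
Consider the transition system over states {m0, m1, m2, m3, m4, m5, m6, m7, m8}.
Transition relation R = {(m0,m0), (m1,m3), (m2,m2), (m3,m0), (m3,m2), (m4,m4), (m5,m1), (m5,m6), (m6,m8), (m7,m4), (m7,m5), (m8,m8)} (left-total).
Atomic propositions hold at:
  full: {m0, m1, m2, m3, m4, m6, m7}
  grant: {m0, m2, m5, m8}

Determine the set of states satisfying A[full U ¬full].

Sat(¬full) = {m5, m8}
A[full U ¬full]: least fixpoint, start Z0 = Sat(¬full) = {m5, m8}, add states in Sat(full) with every successor in Z. Z1 = {m5, m6, m8}; fixed.
Sat(A[full U ¬full]) = {m5, m6, m8}

{m5, m6, m8}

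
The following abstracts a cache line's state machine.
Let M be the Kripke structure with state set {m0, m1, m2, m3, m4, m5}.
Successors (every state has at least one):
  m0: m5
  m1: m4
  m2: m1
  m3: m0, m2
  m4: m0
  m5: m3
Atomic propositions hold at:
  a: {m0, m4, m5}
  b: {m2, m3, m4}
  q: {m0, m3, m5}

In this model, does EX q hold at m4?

Yes

Sat(EX q) = {s : some successor in {m0, m3, m5}} = {m0, m3, m4, m5}
m4 ∈ Sat(EX q) = {m0, m3, m4, m5}, so the formula holds at m4.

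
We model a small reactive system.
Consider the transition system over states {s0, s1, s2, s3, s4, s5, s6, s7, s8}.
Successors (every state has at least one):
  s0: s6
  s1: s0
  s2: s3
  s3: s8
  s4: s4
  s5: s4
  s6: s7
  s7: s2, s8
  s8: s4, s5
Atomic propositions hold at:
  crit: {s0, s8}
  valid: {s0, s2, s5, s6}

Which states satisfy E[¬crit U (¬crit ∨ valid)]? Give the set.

Sat(¬crit) = {s1, s2, s3, s4, s5, s6, s7}
Sat(¬crit ∨ valid) = {s0, s1, s2, s3, s4, s5, s6, s7}
E[¬crit U (¬crit ∨ valid)]: least fixpoint, start Z0 = Sat((¬crit ∨ valid)) = {s0, s1, s2, s3, s4, s5, s6, s7}, add states in Sat(¬crit) with some successor in Z. Already a fixed point.
Sat(E[¬crit U (¬crit ∨ valid)]) = {s0, s1, s2, s3, s4, s5, s6, s7}

{s0, s1, s2, s3, s4, s5, s6, s7}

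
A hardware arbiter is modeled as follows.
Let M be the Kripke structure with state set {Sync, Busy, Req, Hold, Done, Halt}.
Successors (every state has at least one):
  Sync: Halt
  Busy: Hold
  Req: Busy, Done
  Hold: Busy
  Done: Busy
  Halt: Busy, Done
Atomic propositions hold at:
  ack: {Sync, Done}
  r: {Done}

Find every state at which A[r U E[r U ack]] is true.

E[r U ack]: least fixpoint, start Z0 = Sat(ack) = {Sync, Done}, add states in Sat(r) with some successor in Z. Already a fixed point.
Sat(E[r U ack]) = {Sync, Done}
A[r U E[r U ack]]: least fixpoint, start Z0 = Sat(E[r U ack]) = {Sync, Done}, add states in Sat(r) with every successor in Z. Already a fixed point.
Sat(A[r U E[r U ack]]) = {Sync, Done}

{Sync, Done}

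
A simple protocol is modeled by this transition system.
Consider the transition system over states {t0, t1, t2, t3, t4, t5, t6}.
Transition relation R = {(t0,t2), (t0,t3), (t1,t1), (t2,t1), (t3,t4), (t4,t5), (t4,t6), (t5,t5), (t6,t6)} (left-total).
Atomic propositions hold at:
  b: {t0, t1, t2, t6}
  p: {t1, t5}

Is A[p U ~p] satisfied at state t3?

Sat(~p) = {t0, t2, t3, t4, t6}
A[p U ~p]: least fixpoint, start Z0 = Sat(~p) = {t0, t2, t3, t4, t6}, add states in Sat(p) with every successor in Z. Already a fixed point.
Sat(A[p U ~p]) = {t0, t2, t3, t4, t6}
t3 ∈ Sat(A[p U ~p]) = {t0, t2, t3, t4, t6}, so the formula holds at t3.

Yes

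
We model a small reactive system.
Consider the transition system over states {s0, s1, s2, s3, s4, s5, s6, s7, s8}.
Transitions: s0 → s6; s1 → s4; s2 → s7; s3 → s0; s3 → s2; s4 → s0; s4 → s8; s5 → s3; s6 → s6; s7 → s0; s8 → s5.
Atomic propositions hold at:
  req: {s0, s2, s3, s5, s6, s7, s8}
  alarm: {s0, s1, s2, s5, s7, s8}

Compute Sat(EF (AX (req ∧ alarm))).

{s1, s2, s3, s4, s5, s7, s8}

Sat(req ∧ alarm) = {s0, s2, s5, s7, s8}
Sat(AX (req ∧ alarm)) = {s : every successor in {s0, s2, s5, s7, s8}} = {s2, s3, s4, s7, s8}
EF (AX (req ∧ alarm)): least fixpoint, start Z0 = {s2, s3, s4, s7, s8}, add states with some successor in Z. Z1 = {s1, s2, s3, s4, s5, s7, s8}; fixed.
Sat(EF (AX (req ∧ alarm))) = {s1, s2, s3, s4, s5, s7, s8}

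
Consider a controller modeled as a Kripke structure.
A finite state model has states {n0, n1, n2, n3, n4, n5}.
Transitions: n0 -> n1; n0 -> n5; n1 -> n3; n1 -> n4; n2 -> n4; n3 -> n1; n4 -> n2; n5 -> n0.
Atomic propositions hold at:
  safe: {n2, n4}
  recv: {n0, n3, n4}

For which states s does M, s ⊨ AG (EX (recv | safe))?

Sat(recv | safe) = {n0, n2, n3, n4}
Sat(EX (recv | safe)) = {s : some successor in {n0, n2, n3, n4}} = {n1, n2, n4, n5}
AG (EX (recv | safe)): greatest fixpoint, start Z0 = {n1, n2, n4, n5}, keep only states in Sat with every successor in Z. Z1 = {n2, n4}; fixed.
Sat(AG (EX (recv | safe))) = {n2, n4}

{n2, n4}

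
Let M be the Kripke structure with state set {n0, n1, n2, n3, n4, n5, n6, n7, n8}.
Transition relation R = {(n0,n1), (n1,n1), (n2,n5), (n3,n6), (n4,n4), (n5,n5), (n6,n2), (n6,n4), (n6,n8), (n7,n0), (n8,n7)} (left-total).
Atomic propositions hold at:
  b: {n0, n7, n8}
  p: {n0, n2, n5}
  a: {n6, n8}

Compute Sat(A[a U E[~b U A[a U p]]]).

{n0, n2, n3, n5, n6}

Sat(~b) = {n1, n2, n3, n4, n5, n6}
A[a U p]: least fixpoint, start Z0 = Sat(p) = {n0, n2, n5}, add states in Sat(a) with every successor in Z. Already a fixed point.
Sat(A[a U p]) = {n0, n2, n5}
E[~b U A[a U p]]: least fixpoint, start Z0 = Sat(A[a U p]) = {n0, n2, n5}, add states in Sat(~b) with some successor in Z. Z1 = {n0, n2, n5, n6}; Z2 = {n0, n2, n3, n5, n6}; fixed.
Sat(E[~b U A[a U p]]) = {n0, n2, n3, n5, n6}
A[a U E[~b U A[a U p]]]: least fixpoint, start Z0 = Sat(E[~b U A[a U p]]) = {n0, n2, n3, n5, n6}, add states in Sat(a) with every successor in Z. Already a fixed point.
Sat(A[a U E[~b U A[a U p]]]) = {n0, n2, n3, n5, n6}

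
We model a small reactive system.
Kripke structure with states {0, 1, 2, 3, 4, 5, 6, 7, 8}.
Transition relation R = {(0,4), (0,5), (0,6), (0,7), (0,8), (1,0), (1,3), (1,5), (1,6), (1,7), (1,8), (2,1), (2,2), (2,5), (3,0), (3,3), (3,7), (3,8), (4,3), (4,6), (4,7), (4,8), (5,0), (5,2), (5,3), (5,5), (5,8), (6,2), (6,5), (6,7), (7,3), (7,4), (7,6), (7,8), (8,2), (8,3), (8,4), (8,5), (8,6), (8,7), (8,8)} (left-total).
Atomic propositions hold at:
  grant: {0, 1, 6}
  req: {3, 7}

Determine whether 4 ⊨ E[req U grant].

E[req U grant]: least fixpoint, start Z0 = Sat(grant) = {0, 1, 6}, add states in Sat(req) with some successor in Z. Z1 = {0, 1, 3, 6, 7}; fixed.
Sat(E[req U grant]) = {0, 1, 3, 6, 7}
4 ∉ Sat(E[req U grant]) = {0, 1, 3, 6, 7}, so the formula does not hold at 4.

No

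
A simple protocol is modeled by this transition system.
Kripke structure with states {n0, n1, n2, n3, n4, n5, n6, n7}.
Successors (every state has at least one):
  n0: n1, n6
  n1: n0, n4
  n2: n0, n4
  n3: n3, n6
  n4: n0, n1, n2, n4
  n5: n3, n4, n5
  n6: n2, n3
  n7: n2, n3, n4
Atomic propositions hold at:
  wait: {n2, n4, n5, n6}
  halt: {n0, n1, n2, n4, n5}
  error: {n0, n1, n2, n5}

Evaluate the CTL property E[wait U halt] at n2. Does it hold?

E[wait U halt]: least fixpoint, start Z0 = Sat(halt) = {n0, n1, n2, n4, n5}, add states in Sat(wait) with some successor in Z. Z1 = {n0, n1, n2, n4, n5, n6}; fixed.
Sat(E[wait U halt]) = {n0, n1, n2, n4, n5, n6}
n2 ∈ Sat(E[wait U halt]) = {n0, n1, n2, n4, n5, n6}, so the formula holds at n2.

Yes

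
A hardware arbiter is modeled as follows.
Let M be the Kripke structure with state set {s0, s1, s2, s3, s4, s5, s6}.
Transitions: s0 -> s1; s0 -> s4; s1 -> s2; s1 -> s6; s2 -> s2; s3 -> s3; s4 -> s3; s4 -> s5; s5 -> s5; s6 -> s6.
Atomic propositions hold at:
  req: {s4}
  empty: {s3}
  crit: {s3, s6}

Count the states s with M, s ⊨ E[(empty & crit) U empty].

1

Sat(empty & crit) = {s3}
E[(empty & crit) U empty]: least fixpoint, start Z0 = Sat(empty) = {s3}, add states in Sat(empty & crit) with some successor in Z. Already a fixed point.
Sat(E[(empty & crit) U empty]) = {s3}
|Sat(E[(empty & crit) U empty])| = |{s3}| = 1.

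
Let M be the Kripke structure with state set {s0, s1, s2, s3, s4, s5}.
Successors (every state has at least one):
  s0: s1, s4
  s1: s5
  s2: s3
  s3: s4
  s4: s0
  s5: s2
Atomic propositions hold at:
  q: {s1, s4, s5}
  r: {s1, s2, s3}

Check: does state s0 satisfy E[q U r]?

E[q U r]: least fixpoint, start Z0 = Sat(r) = {s1, s2, s3}, add states in Sat(q) with some successor in Z. Z1 = {s1, s2, s3, s5}; fixed.
Sat(E[q U r]) = {s1, s2, s3, s5}
s0 ∉ Sat(E[q U r]) = {s1, s2, s3, s5}, so the formula does not hold at s0.

No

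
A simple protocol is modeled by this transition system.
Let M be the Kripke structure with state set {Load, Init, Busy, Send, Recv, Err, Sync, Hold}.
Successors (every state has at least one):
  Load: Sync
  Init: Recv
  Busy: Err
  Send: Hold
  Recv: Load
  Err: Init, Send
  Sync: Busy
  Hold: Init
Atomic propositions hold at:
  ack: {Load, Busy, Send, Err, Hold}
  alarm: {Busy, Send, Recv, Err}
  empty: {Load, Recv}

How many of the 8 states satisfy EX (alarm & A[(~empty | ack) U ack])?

3

Sat(~empty) = {Init, Busy, Send, Err, Sync, Hold}
Sat(~empty | ack) = {Load, Init, Busy, Send, Err, Sync, Hold}
A[(~empty | ack) U ack]: least fixpoint, start Z0 = Sat(ack) = {Load, Busy, Send, Err, Hold}, add states in Sat(~empty | ack) with every successor in Z. Z1 = {Load, Busy, Send, Err, Sync, Hold}; fixed.
Sat(A[(~empty | ack) U ack]) = {Load, Busy, Send, Err, Sync, Hold}
Sat(alarm & A[(~empty | ack) U ack]) = {Busy, Send, Err}
Sat(EX (alarm & A[(~empty | ack) U ack])) = {s : some successor in {Busy, Send, Err}} = {Busy, Err, Sync}
|Sat(EX (alarm & A[(~empty | ack) U ack]))| = |{Busy, Err, Sync}| = 3.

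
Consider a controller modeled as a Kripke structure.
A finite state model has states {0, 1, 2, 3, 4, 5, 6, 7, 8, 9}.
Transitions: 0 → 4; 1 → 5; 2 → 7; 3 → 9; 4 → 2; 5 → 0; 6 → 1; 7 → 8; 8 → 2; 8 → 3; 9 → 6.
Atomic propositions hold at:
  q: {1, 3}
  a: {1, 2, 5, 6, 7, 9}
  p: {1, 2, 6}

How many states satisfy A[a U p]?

4

A[a U p]: least fixpoint, start Z0 = Sat(p) = {1, 2, 6}, add states in Sat(a) with every successor in Z. Z1 = {1, 2, 6, 9}; fixed.
Sat(A[a U p]) = {1, 2, 6, 9}
|Sat(A[a U p])| = |{1, 2, 6, 9}| = 4.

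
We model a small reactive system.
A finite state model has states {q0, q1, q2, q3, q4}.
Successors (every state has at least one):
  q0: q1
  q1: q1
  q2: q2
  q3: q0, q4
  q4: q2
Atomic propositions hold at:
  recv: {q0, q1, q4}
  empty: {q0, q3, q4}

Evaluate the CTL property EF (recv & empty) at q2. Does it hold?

No

Sat(recv & empty) = {q0, q4}
EF (recv & empty): least fixpoint, start Z0 = {q0, q4}, add states with some successor in Z. Z1 = {q0, q3, q4}; fixed.
Sat(EF (recv & empty)) = {q0, q3, q4}
q2 ∉ Sat(EF (recv & empty)) = {q0, q3, q4}, so the formula does not hold at q2.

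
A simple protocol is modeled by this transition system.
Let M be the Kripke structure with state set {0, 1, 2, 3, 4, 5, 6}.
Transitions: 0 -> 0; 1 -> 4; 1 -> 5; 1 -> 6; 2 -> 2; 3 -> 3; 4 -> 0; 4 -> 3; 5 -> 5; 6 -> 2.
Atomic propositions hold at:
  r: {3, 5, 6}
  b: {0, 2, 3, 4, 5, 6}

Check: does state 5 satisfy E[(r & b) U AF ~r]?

Sat(r & b) = {3, 5, 6}
Sat(~r) = {0, 1, 2, 4}
AF ~r: least fixpoint, start Z0 = {0, 1, 2, 4}, add states with every successor in Z. Z1 = {0, 1, 2, 4, 6}; fixed.
Sat(AF ~r) = {0, 1, 2, 4, 6}
E[(r & b) U AF ~r]: least fixpoint, start Z0 = Sat(AF ~r) = {0, 1, 2, 4, 6}, add states in Sat(r & b) with some successor in Z. Already a fixed point.
Sat(E[(r & b) U AF ~r]) = {0, 1, 2, 4, 6}
5 ∉ Sat(E[(r & b) U AF ~r]) = {0, 1, 2, 4, 6}, so the formula does not hold at 5.

No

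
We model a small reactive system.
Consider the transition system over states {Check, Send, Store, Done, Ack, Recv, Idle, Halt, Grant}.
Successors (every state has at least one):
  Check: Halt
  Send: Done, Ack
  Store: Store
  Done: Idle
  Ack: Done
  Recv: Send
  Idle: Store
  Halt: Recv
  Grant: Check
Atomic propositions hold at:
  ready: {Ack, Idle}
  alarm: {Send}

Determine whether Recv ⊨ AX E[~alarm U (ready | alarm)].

Yes

Sat(~alarm) = {Check, Store, Done, Ack, Recv, Idle, Halt, Grant}
Sat(ready | alarm) = {Send, Ack, Idle}
E[~alarm U (ready | alarm)]: least fixpoint, start Z0 = Sat((ready | alarm)) = {Send, Ack, Idle}, add states in Sat(~alarm) with some successor in Z. Z1 = {Send, Done, Ack, Recv, Idle}; Z2 = {Send, Done, Ack, Recv, Idle, Halt}; Z3 = {Check, Send, Done, Ack, Recv, Idle, Halt}; Z4 = {Check, Send, Done, Ack, Recv, Idle, Halt, Grant}; fixed.
Sat(E[~alarm U (ready | alarm)]) = {Check, Send, Done, Ack, Recv, Idle, Halt, Grant}
Sat(AX E[~alarm U (ready | alarm)]) = {s : every successor in {Check, Send, Done, Ack, Recv, Idle, Halt, Grant}} = {Check, Send, Done, Ack, Recv, Halt, Grant}
Recv ∈ Sat(AX E[~alarm U (ready | alarm)]) = {Check, Send, Done, Ack, Recv, Halt, Grant}, so the formula holds at Recv.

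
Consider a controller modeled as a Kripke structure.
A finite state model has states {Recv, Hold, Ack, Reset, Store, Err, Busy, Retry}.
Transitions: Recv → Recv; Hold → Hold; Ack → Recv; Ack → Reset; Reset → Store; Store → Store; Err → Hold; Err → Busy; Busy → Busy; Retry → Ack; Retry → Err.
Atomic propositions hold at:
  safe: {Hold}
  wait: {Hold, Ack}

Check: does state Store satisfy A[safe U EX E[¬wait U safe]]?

No

Sat(¬wait) = {Recv, Reset, Store, Err, Busy, Retry}
E[¬wait U safe]: least fixpoint, start Z0 = Sat(safe) = {Hold}, add states in Sat(¬wait) with some successor in Z. Z1 = {Hold, Err}; Z2 = {Hold, Err, Retry}; fixed.
Sat(E[¬wait U safe]) = {Hold, Err, Retry}
Sat(EX E[¬wait U safe]) = {s : some successor in {Hold, Err, Retry}} = {Hold, Err, Retry}
A[safe U EX E[¬wait U safe]]: least fixpoint, start Z0 = Sat(EX E[¬wait U safe]) = {Hold, Err, Retry}, add states in Sat(safe) with every successor in Z. Already a fixed point.
Sat(A[safe U EX E[¬wait U safe]]) = {Hold, Err, Retry}
Store ∉ Sat(A[safe U EX E[¬wait U safe]]) = {Hold, Err, Retry}, so the formula does not hold at Store.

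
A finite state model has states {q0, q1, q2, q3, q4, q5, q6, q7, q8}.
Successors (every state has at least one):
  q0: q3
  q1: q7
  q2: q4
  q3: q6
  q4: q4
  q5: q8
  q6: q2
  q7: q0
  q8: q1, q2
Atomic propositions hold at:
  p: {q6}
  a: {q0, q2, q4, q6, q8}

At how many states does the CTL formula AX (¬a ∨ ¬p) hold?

Sat(¬a) = {q1, q3, q5, q7}
Sat(¬p) = {q0, q1, q2, q3, q4, q5, q7, q8}
Sat(¬a ∨ ¬p) = {q0, q1, q2, q3, q4, q5, q7, q8}
Sat(AX (¬a ∨ ¬p)) = {s : every successor in {q0, q1, q2, q3, q4, q5, q7, q8}} = {q0, q1, q2, q4, q5, q6, q7, q8}
|Sat(AX (¬a ∨ ¬p))| = |{q0, q1, q2, q4, q5, q6, q7, q8}| = 8.

8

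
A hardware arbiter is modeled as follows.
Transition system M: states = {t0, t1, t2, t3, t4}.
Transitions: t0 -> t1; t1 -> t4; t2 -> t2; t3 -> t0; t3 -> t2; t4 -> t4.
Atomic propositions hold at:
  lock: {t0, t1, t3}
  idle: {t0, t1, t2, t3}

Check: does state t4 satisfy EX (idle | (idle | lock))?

Sat(idle | lock) = {t0, t1, t2, t3}
Sat(idle | (idle | lock)) = {t0, t1, t2, t3}
Sat(EX (idle | (idle | lock))) = {s : some successor in {t0, t1, t2, t3}} = {t0, t2, t3}
t4 ∉ Sat(EX (idle | (idle | lock))) = {t0, t2, t3}, so the formula does not hold at t4.

No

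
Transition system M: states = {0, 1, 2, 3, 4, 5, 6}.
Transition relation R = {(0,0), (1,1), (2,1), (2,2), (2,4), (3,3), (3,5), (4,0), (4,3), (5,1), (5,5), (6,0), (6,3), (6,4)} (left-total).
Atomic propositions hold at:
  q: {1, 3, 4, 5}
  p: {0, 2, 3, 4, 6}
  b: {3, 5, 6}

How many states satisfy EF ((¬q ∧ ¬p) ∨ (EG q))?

Sat(¬q) = {0, 2, 6}
Sat(¬p) = {1, 5}
Sat(¬q ∧ ¬p) = ∅
EG q: greatest fixpoint, start Z0 = {1, 3, 4, 5}, keep only states in Sat with some successor in Z. Already a fixed point.
Sat(EG q) = {1, 3, 4, 5}
Sat((¬q ∧ ¬p) ∨ (EG q)) = {1, 3, 4, 5}
EF ((¬q ∧ ¬p) ∨ (EG q)): least fixpoint, start Z0 = {1, 3, 4, 5}, add states with some successor in Z. Z1 = {1, 2, 3, 4, 5, 6}; fixed.
Sat(EF ((¬q ∧ ¬p) ∨ (EG q))) = {1, 2, 3, 4, 5, 6}
|Sat(EF ((¬q ∧ ¬p) ∨ (EG q)))| = |{1, 2, 3, 4, 5, 6}| = 6.

6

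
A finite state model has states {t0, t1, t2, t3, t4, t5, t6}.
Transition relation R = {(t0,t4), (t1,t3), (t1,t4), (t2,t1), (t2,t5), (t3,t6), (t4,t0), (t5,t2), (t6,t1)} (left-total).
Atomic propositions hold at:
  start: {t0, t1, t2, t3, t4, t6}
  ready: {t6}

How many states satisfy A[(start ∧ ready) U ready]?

1

Sat(start ∧ ready) = {t6}
A[(start ∧ ready) U ready]: least fixpoint, start Z0 = Sat(ready) = {t6}, add states in Sat(start ∧ ready) with every successor in Z. Already a fixed point.
Sat(A[(start ∧ ready) U ready]) = {t6}
|Sat(A[(start ∧ ready) U ready])| = |{t6}| = 1.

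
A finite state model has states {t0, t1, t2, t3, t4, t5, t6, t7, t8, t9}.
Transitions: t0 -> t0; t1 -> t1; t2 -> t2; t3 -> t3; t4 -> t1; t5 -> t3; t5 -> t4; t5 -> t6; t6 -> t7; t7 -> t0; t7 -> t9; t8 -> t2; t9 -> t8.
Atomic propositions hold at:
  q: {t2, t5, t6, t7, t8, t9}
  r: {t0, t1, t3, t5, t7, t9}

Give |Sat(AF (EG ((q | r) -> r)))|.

7

Sat(q | r) = {t0, t1, t2, t3, t5, t6, t7, t8, t9}
Sat((q | r) -> r) = {t0, t1, t3, t4, t5, t7, t9}
EG ((q | r) -> r): greatest fixpoint, start Z0 = {t0, t1, t3, t4, t5, t7, t9}, keep only states in Sat with some successor in Z. Z1 = {t0, t1, t3, t4, t5, t7}; fixed.
Sat(EG ((q | r) -> r)) = {t0, t1, t3, t4, t5, t7}
AF (EG ((q | r) -> r)): least fixpoint, start Z0 = {t0, t1, t3, t4, t5, t7}, add states with every successor in Z. Z1 = {t0, t1, t3, t4, t5, t6, t7}; fixed.
Sat(AF (EG ((q | r) -> r))) = {t0, t1, t3, t4, t5, t6, t7}
|Sat(AF (EG ((q | r) -> r)))| = |{t0, t1, t3, t4, t5, t6, t7}| = 7.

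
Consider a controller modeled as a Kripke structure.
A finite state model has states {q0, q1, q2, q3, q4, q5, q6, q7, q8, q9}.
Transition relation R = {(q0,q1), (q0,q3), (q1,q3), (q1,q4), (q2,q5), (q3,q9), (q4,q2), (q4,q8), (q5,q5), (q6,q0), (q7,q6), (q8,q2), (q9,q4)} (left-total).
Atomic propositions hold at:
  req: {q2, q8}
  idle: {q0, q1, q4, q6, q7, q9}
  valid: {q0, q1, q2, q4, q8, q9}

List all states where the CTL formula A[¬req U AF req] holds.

Sat(¬req) = {q0, q1, q3, q4, q5, q6, q7, q9}
AF req: least fixpoint, start Z0 = {q2, q8}, add states with every successor in Z. Z1 = {q2, q4, q8}; Z2 = {q2, q4, q8, q9}; Z3 = {q2, q3, q4, q8, q9}; Z4 = {q1, q2, q3, q4, q8, q9}; Z5 = {q0, q1, q2, q3, q4, q8, q9}; Z6 = {q0, q1, q2, q3, q4, q6, q8, q9}; Z7 = {q0, q1, q2, q3, q4, q6, q7, q8, q9}; fixed.
Sat(AF req) = {q0, q1, q2, q3, q4, q6, q7, q8, q9}
A[¬req U AF req]: least fixpoint, start Z0 = Sat(AF req) = {q0, q1, q2, q3, q4, q6, q7, q8, q9}, add states in Sat(¬req) with every successor in Z. Already a fixed point.
Sat(A[¬req U AF req]) = {q0, q1, q2, q3, q4, q6, q7, q8, q9}

{q0, q1, q2, q3, q4, q6, q7, q8, q9}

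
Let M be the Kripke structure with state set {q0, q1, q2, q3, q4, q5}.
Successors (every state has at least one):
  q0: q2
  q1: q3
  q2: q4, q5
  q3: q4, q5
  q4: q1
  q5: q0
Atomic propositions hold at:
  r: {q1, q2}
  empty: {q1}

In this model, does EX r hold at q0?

Yes

Sat(EX r) = {s : some successor in {q1, q2}} = {q0, q4}
q0 ∈ Sat(EX r) = {q0, q4}, so the formula holds at q0.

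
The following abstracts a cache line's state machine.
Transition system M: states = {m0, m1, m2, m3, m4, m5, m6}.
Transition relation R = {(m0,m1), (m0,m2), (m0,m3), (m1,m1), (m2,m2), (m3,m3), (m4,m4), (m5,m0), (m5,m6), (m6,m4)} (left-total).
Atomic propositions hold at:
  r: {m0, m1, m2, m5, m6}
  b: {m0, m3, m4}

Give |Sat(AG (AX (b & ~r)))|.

Sat(~r) = {m3, m4}
Sat(b & ~r) = {m3, m4}
Sat(AX (b & ~r)) = {s : every successor in {m3, m4}} = {m3, m4, m6}
AG (AX (b & ~r)): greatest fixpoint, start Z0 = {m3, m4, m6}, keep only states in Sat with every successor in Z. Already a fixed point.
Sat(AG (AX (b & ~r))) = {m3, m4, m6}
|Sat(AG (AX (b & ~r)))| = |{m3, m4, m6}| = 3.

3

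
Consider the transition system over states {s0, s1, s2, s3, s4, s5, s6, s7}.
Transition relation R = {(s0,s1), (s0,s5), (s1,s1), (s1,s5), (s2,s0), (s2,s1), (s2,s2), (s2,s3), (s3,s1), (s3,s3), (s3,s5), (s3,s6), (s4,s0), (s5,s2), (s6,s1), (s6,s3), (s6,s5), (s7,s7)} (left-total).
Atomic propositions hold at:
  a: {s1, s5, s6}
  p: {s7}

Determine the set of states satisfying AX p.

Sat(AX p) = {s : every successor in {s7}} = {s7}

{s7}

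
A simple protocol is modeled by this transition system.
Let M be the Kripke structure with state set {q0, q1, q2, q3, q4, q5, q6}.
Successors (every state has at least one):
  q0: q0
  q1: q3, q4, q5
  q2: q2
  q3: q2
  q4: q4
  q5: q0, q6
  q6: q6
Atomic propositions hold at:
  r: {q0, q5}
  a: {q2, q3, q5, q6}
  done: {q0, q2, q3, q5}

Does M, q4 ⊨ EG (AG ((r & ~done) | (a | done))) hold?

Sat(~done) = {q1, q4, q6}
Sat(r & ~done) = ∅
Sat(a | done) = {q0, q2, q3, q5, q6}
Sat((r & ~done) | (a | done)) = {q0, q2, q3, q5, q6}
AG ((r & ~done) | (a | done)): greatest fixpoint, start Z0 = {q0, q2, q3, q5, q6}, keep only states in Sat with every successor in Z. Already a fixed point.
Sat(AG ((r & ~done) | (a | done))) = {q0, q2, q3, q5, q6}
EG (AG ((r & ~done) | (a | done))): greatest fixpoint, start Z0 = {q0, q2, q3, q5, q6}, keep only states in Sat with some successor in Z. Already a fixed point.
Sat(EG (AG ((r & ~done) | (a | done)))) = {q0, q2, q3, q5, q6}
q4 ∉ Sat(EG (AG ((r & ~done) | (a | done)))) = {q0, q2, q3, q5, q6}, so the formula does not hold at q4.

No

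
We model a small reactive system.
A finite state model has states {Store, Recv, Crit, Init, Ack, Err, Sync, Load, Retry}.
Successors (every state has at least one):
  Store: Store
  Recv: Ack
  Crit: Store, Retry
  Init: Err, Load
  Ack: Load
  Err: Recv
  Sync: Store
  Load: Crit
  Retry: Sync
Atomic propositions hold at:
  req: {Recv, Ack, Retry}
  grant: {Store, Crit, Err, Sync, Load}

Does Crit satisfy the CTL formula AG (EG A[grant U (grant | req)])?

Sat(grant | req) = {Store, Recv, Crit, Ack, Err, Sync, Load, Retry}
A[grant U (grant | req)]: least fixpoint, start Z0 = Sat((grant | req)) = {Store, Recv, Crit, Ack, Err, Sync, Load, Retry}, add states in Sat(grant) with every successor in Z. Already a fixed point.
Sat(A[grant U (grant | req)]) = {Store, Recv, Crit, Ack, Err, Sync, Load, Retry}
EG A[grant U (grant | req)]: greatest fixpoint, start Z0 = {Store, Recv, Crit, Ack, Err, Sync, Load, Retry}, keep only states in Sat with some successor in Z. Already a fixed point.
Sat(EG A[grant U (grant | req)]) = {Store, Recv, Crit, Ack, Err, Sync, Load, Retry}
AG (EG A[grant U (grant | req)]): greatest fixpoint, start Z0 = {Store, Recv, Crit, Ack, Err, Sync, Load, Retry}, keep only states in Sat with every successor in Z. Already a fixed point.
Sat(AG (EG A[grant U (grant | req)])) = {Store, Recv, Crit, Ack, Err, Sync, Load, Retry}
Crit ∈ Sat(AG (EG A[grant U (grant | req)])) = {Store, Recv, Crit, Ack, Err, Sync, Load, Retry}, so the formula holds at Crit.

Yes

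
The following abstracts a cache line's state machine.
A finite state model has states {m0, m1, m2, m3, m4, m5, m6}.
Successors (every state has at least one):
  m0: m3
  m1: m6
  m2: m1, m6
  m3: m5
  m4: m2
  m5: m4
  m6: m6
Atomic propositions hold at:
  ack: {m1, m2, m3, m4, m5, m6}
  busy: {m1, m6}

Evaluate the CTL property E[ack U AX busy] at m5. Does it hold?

Sat(AX busy) = {s : every successor in {m1, m6}} = {m1, m2, m6}
E[ack U AX busy]: least fixpoint, start Z0 = Sat(AX busy) = {m1, m2, m6}, add states in Sat(ack) with some successor in Z. Z1 = {m1, m2, m4, m6}; Z2 = {m1, m2, m4, m5, m6}; Z3 = {m1, m2, m3, m4, m5, m6}; fixed.
Sat(E[ack U AX busy]) = {m1, m2, m3, m4, m5, m6}
m5 ∈ Sat(E[ack U AX busy]) = {m1, m2, m3, m4, m5, m6}, so the formula holds at m5.

Yes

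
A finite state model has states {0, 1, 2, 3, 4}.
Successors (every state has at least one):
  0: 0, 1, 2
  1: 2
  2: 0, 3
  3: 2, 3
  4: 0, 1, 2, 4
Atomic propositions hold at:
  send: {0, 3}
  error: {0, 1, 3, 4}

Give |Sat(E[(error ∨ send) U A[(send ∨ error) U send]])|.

Sat(error ∨ send) = {0, 1, 3, 4}
Sat(send ∨ error) = {0, 1, 3, 4}
A[(send ∨ error) U send]: least fixpoint, start Z0 = Sat(send) = {0, 3}, add states in Sat(send ∨ error) with every successor in Z. Already a fixed point.
Sat(A[(send ∨ error) U send]) = {0, 3}
E[(error ∨ send) U A[(send ∨ error) U send]]: least fixpoint, start Z0 = Sat(A[(send ∨ error) U send]) = {0, 3}, add states in Sat(error ∨ send) with some successor in Z. Z1 = {0, 3, 4}; fixed.
Sat(E[(error ∨ send) U A[(send ∨ error) U send]]) = {0, 3, 4}
|Sat(E[(error ∨ send) U A[(send ∨ error) U send]])| = |{0, 3, 4}| = 3.

3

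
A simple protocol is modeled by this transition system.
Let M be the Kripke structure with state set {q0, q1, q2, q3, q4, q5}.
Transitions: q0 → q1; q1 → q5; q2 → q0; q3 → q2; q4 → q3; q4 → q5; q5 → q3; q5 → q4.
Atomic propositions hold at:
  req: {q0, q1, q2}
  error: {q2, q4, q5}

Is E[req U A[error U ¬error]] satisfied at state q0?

Sat(¬error) = {q0, q1, q3}
A[error U ¬error]: least fixpoint, start Z0 = Sat(¬error) = {q0, q1, q3}, add states in Sat(error) with every successor in Z. Z1 = {q0, q1, q2, q3}; fixed.
Sat(A[error U ¬error]) = {q0, q1, q2, q3}
E[req U A[error U ¬error]]: least fixpoint, start Z0 = Sat(A[error U ¬error]) = {q0, q1, q2, q3}, add states in Sat(req) with some successor in Z. Already a fixed point.
Sat(E[req U A[error U ¬error]]) = {q0, q1, q2, q3}
q0 ∈ Sat(E[req U A[error U ¬error]]) = {q0, q1, q2, q3}, so the formula holds at q0.

Yes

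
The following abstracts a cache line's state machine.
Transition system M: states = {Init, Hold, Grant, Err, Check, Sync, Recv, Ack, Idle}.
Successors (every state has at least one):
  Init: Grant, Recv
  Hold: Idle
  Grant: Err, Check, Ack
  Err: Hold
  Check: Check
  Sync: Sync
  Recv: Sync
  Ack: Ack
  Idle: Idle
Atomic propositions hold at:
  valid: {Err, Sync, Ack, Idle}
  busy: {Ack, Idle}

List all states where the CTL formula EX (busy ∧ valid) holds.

Sat(busy ∧ valid) = {Ack, Idle}
Sat(EX (busy ∧ valid)) = {s : some successor in {Ack, Idle}} = {Hold, Grant, Ack, Idle}

{Hold, Grant, Ack, Idle}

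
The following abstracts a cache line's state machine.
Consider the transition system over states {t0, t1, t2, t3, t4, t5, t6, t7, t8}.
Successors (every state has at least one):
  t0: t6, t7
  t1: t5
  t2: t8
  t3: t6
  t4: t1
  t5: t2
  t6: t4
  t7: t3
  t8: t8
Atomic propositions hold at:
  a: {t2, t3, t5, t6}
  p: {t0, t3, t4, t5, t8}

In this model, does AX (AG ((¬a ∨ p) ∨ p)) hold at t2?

Sat(¬a) = {t0, t1, t4, t7, t8}
Sat(¬a ∨ p) = {t0, t1, t3, t4, t5, t7, t8}
Sat((¬a ∨ p) ∨ p) = {t0, t1, t3, t4, t5, t7, t8}
AG ((¬a ∨ p) ∨ p): greatest fixpoint, start Z0 = {t0, t1, t3, t4, t5, t7, t8}, keep only states in Sat with every successor in Z. Z1 = {t1, t4, t7, t8}; Z2 = {t4, t8}; Z3 = {t8}; fixed.
Sat(AG ((¬a ∨ p) ∨ p)) = {t8}
Sat(AX (AG ((¬a ∨ p) ∨ p))) = {s : every successor in {t8}} = {t2, t8}
t2 ∈ Sat(AX (AG ((¬a ∨ p) ∨ p))) = {t2, t8}, so the formula holds at t2.

Yes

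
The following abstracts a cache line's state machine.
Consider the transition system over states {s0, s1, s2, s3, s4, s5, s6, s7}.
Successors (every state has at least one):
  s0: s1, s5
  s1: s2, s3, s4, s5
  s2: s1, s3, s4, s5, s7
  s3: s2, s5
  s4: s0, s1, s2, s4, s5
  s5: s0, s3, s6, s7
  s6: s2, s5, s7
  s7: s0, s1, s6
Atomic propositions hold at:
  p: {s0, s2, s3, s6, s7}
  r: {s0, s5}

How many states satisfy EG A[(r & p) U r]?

Sat(r & p) = {s0}
A[(r & p) U r]: least fixpoint, start Z0 = Sat(r) = {s0, s5}, add states in Sat(r & p) with every successor in Z. Already a fixed point.
Sat(A[(r & p) U r]) = {s0, s5}
EG A[(r & p) U r]: greatest fixpoint, start Z0 = {s0, s5}, keep only states in Sat with some successor in Z. Already a fixed point.
Sat(EG A[(r & p) U r]) = {s0, s5}
|Sat(EG A[(r & p) U r])| = |{s0, s5}| = 2.

2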